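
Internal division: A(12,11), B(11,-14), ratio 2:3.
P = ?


Px = (2*11 + 3*12)/5 = 58/5 = 11.6000
Py = (2*(-14) + 3*11)/5 = 5/5 = 1.0000

P = (11.6000, 1.0000)


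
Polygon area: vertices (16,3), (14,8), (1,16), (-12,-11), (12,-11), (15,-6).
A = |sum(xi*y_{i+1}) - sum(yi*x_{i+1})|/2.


sum(xi*y_{i+1}) = 16*8 + 14*16 + 1*(-11) - 12*(-11) + 12*(-6) + 15*3 = 446
sum(yi*x_{i+1}) = 3*14 + 8*1 + 16*(-12) - 11*12 - 11*15 - 6*16 = -535
Area = |446 + 535|/2 = 981/2 = 490.5000

490.5000 sq units


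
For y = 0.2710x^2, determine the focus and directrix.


a = 0.2710
1/(4a) = 0.9225
Focus = (0, 0.9225)
Directrix: y = -0.9225

Focus = (0, 0.9225), Directrix: y = -0.9225


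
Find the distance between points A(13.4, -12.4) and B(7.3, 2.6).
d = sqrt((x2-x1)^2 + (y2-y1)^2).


dx = 7.3 - 13.4 = -6.1
dy = 2.6 + 12.4 = 15.0
d = sqrt(37.21 + 225.0) = sqrt(262.21) = 16.1929

16.1929


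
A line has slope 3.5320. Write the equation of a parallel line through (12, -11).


Parallel lines have equal slopes.
m2 = 3.5320
b2 = -11 - 3.5320*12 = -53.3840

y = 3.5320x - 53.3840


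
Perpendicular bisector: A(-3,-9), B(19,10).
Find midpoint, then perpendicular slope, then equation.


Midpoint = (8, 0.5)
Slope of AB = dy/dx = 19/22 = 0.8636
Perp slope = -dx/dy = -22/19 = -1.1579
b = My - (perp slope)*Mx = 0.5 + (22*8)/19 = 0.5 + 9.2632 = 9.7632

y = -1.1579x + 9.7632


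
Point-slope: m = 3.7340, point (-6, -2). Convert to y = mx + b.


y + 2 = 3.7340(x + 6)
y = 3.7340x - 2 - 3.7340*(-6)
y = 3.7340x + 20.4040

y = 3.7340x + 20.4040


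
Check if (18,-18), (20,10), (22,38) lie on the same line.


18*(10-38) + 20*(38+ 18) + 22*(-18-10)
= -504 + 1120 - 616 = 0

Yes, collinear (determinant = 0)


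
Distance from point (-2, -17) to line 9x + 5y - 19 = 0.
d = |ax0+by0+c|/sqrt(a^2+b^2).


|9*(-2) + 5*(-17) - 19| = |-122| = 122
sqrt(81 + 25) = sqrt(106) = 10.2956
d = 122/sqrt(106) = 11.8497

11.8497


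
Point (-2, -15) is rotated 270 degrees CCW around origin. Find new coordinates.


cos(270) = 0, sin(270) = -1
x' = -2*0 + 15*(-1) = -15
y' = -2*(-1) - 15*0 = 2

(-15, 2)


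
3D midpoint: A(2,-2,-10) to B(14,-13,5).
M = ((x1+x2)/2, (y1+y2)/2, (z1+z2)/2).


Mx = (2+14)/2 = 8.0000
My = (-2- 13)/2 = -7.5000
Mz = (-10+5)/2 = -2.5000

M = (8.0000, -7.5000, -2.5000)


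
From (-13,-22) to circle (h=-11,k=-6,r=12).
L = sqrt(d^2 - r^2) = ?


d = sqrt((-13+ 11)^2 + (-22+ 6)^2) = sqrt(4+256) = 16.1245
L = sqrt(260.0000 - 144) = sqrt(116.0000) = 10.7703

10.7703


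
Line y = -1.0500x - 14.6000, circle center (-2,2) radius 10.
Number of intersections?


Substitute y = -1.0500x - 14.6000: (x+ 2)^2 + (-1.0500x- 14.6000-2)^2 = 100
Expand to Ax^2 + Bx + C = 0, where b-k = -16.6
A = 1+m^2 = 2.1025
B = 2(m(b-k) - h) = 2(-1.0500*(-16.6) + 2) = 38.86
C = h^2 + (b-k)^2 - r^2 = 4 + 275.56 - 100 = 179.56
disc = B^2-4AC = 1510.0996 - 1510.0996 = 0
disc = 0

1 intersection point (tangent)


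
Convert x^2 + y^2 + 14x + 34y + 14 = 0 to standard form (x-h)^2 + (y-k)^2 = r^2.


h = -D/2 = -14/2 = -7
k = -E/2 = -34/2 = -17
r^2 = h^2 + k^2 - F = 49 + 289 - 14 = 324
r = 18

Center (-7, -17), radius = 18


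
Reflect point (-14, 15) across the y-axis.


Reflection rule for y-axis: (-x, y)
(-14, 15) -> (14, 15)

(14, 15)


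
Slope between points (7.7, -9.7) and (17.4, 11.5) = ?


dy = 11.5 + 9.7 = 21.2
dx = 17.4 - 7.7 = 9.7
m = 21.2/9.7 = 2.1856

m = 2.1856


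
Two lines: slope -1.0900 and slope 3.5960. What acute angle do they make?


m1-m2 = -4.686
1+m1*m2 = -2.91964
tan(theta) = |-4.686/(-2.91964)| = 1.604992
theta = arctan(|-4.686/(-2.91964)|) = 58.0748 degrees (acute angle)

58.0748 degrees


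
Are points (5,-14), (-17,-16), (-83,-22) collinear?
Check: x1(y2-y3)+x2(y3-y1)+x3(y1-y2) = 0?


5*(-16+ 22) - 17*(-22+ 14) - 83*(-14+ 16)
= 30 + 136 - 166 = 0

Yes, collinear (determinant = 0)


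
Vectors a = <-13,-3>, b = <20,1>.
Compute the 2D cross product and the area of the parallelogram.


cross = -13*1 + 3*20 = -13 + 60 = 47
Parallelogram area = |47| = 47

cross = 47, parallelogram area = 47


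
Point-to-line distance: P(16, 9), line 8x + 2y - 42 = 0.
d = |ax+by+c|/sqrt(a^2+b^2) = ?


|8*16 + 2*9 - 42| = |104| = 104
sqrt(64 + 4) = sqrt(68) = 8.2462
d = 104/sqrt(68) = 12.6119

12.6119


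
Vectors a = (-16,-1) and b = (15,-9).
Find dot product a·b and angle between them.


a·b = -16*15 - 1*(-9) = -240 + 9 = -231
|a| = sqrt(256+1) = 16.0312
|b| = sqrt(225+81) = 17.4929
cos(theta) = -231/(sqrt(257)*sqrt(306)) = -231/sqrt(78642) = -0.823730
theta = arccos(-231/sqrt(78642)) = 145.4599 degrees

a·b = -231, theta = 145.4599 deg


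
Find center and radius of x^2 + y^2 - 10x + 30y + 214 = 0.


h = -D/2 = 10/2 = 5
k = -E/2 = -30/2 = -15
r^2 = h^2 + k^2 - F = 25 + 225 - 214 = 36
r = 6

Center (5, -15), radius = 6


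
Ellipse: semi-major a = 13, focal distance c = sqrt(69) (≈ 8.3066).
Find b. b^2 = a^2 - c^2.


b^2 = 13^2 - (sqrt(69))^2 = 169 - 69 = 100
b = sqrt(100) = 10

b = 10


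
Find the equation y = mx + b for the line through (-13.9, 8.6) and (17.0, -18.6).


m = (-27.2)/(30.9) = -0.8803
b = y1 - m*x1 = 8.6 - (-27.2*(-13.9))/(30.9) = 8.6 - 12.2356 = -3.6356

y = -0.8803x - 3.6356


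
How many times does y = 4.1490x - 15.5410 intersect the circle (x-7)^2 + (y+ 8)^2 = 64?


Substitute y = 4.1490x - 15.5410: (x-7)^2 + (4.1490x- 15.5410+ 8)^2 = 64
Expand to Ax^2 + Bx + C = 0, where b-k = -7.541
A = 1+m^2 = 18.214201
B = 2(m(b-k) - h) = 2(4.1490*(-7.541) - 7) = -76.575218
C = h^2 + (b-k)^2 - r^2 = 49 + 56.866681 - 64 = 41.866681
disc = B^2-4AC = 5863.7640 - 3050.2726 = 2813.4914
disc > 0

2 intersection points


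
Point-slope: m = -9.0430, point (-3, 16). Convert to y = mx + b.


y - 16 = -9.0430(x + 3)
y = -9.0430x + 16 + 9.0430*(-3)
y = -9.0430x - 11.1290

y = -9.0430x - 11.1290


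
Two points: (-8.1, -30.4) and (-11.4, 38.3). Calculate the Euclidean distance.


dx = -11.4 + 8.1 = -3.3
dy = 38.3 + 30.4 = 68.7
d = sqrt(10.89 + 4719.69) = sqrt(4730.58) = 68.7792

68.7792


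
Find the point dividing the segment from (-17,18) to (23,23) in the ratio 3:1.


Px = (3*23 + 1*(-17))/4 = 52/4 = 13.0000
Py = (3*23 + 1*18)/4 = 87/4 = 21.7500

P = (13.0000, 21.7500)


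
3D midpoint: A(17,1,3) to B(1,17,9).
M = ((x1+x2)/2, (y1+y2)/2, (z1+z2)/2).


Mx = (17+1)/2 = 9.0000
My = (1+17)/2 = 9.0000
Mz = (3+9)/2 = 6.0000

M = (9.0000, 9.0000, 6.0000)


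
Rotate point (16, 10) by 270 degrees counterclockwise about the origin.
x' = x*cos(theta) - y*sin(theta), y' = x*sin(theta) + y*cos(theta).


cos(270) = 0, sin(270) = -1
x' = 16*0 - 10*(-1) = 10
y' = 16*(-1) + 10*0 = -16

(10, -16)


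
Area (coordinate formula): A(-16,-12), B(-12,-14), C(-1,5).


-16*(-14-5) = 304
-12*(5+ 12) = -204
-1*(-12+ 14) = -2
sum = 98
Area = |98|/2 = 49.0000

49.0000 sq units


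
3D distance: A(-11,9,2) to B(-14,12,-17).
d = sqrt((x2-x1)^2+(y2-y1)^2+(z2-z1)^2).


dx=-3, dy=3, dz=-19
d = sqrt(9+9+361) = sqrt(379) = 19.4679

19.4679


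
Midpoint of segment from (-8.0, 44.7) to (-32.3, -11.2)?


Mx = (-8.0 - 32.3)/2 = -40.3/2 = -20.1500
My = (44.7 - 11.2)/2 = 33.5/2 = 16.7500

(-20.1500, 16.7500)


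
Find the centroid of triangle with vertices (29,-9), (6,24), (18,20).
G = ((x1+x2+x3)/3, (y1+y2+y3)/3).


Gx = (29+6+18)/3 = 53/3 = 17.6667
Gy = (-9+24+20)/3 = 35/3 = 11.6667

G = (17.6667, 11.6667)


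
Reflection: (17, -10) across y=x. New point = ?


Reflection rule for y=x: (y, x)
(17, -10) -> (-10, 17)

(-10, 17)


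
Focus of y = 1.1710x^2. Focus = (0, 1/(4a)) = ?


a = 1.1710
4a = 4.6840
focus = (0, 1/4.6840) = (0, 0.2135)

Focus = (0, 0.2135)


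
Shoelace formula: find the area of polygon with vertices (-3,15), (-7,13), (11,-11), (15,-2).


sum(xi*y_{i+1}) = -3*13 - 7*(-11) + 11*(-2) + 15*15 = 241
sum(yi*x_{i+1}) = 15*(-7) + 13*11 - 11*15 - 2*(-3) = -121
Area = |241 + 121|/2 = 362/2 = 181.0000

181.0000 sq units


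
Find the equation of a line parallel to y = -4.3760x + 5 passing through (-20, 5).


Parallel lines have equal slopes.
m2 = -4.3760
b2 = 5 + 4.3760*(-20) = -82.5200

y = -4.3760x - 82.5200


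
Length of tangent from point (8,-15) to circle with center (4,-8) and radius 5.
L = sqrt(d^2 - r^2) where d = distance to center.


d = sqrt((8-4)^2 + (-15+ 8)^2) = sqrt(16+49) = 8.0623
L = sqrt(65.0000 - 25) = sqrt(40.0000) = 6.3246

6.3246


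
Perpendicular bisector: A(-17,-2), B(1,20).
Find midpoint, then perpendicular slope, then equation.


Midpoint = (-8, 9)
Slope of AB = dy/dx = 22/18 = 1.2222
Perp slope = -dx/dy = -18/22 = -0.8182
b = My - (perp slope)*Mx = 9 + (18*(-8))/22 = 9 - 6.5455 = 2.4545

y = -0.8182x + 2.4545


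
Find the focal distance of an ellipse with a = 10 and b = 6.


c^2 = 10^2 - 6^2 = 100 - 36 = 64
c = sqrt(64) = 8.0000

c = 8.0000


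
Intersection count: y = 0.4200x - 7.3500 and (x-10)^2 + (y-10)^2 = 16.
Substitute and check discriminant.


Substitute y = 0.4200x - 7.3500: (x-10)^2 + (0.4200x- 7.3500-10)^2 = 16
Expand to Ax^2 + Bx + C = 0, where b-k = -17.35
A = 1+m^2 = 1.1764
B = 2(m(b-k) - h) = 2(0.4200*(-17.35) - 10) = -34.574
C = h^2 + (b-k)^2 - r^2 = 100 + 301.0225 - 16 = 385.0225
disc = B^2-4AC = 1195.3615 - 1811.7619 = -616.4004
disc < 0

0 intersection points


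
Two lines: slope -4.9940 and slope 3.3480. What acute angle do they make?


m1-m2 = -8.342
1+m1*m2 = -15.719912
tan(theta) = |-8.342/(-15.719912)| = 0.530665
theta = arctan(|-8.342/(-15.719912)|) = 27.9533 degrees (acute angle)

27.9533 degrees


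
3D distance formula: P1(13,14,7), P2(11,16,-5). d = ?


dx=-2, dy=2, dz=-12
d = sqrt(4+4+144) = sqrt(152) = 12.3288

12.3288


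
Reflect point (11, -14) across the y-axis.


Reflection rule for y-axis: (-x, y)
(11, -14) -> (-11, -14)

(-11, -14)


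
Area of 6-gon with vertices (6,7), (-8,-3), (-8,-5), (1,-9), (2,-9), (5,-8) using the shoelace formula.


sum(xi*y_{i+1}) = 6*(-3) - 8*(-5) - 8*(-9) + 1*(-9) + 2*(-8) + 5*7 = 104
sum(yi*x_{i+1}) = 7*(-8) - 3*(-8) - 5*1 - 9*2 - 9*5 - 8*6 = -148
Area = |104 + 148|/2 = 252/2 = 126.0000

126.0000 sq units


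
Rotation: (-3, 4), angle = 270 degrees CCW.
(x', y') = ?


cos(270) = 0, sin(270) = -1
x' = -3*0 - 4*(-1) = 4
y' = -3*(-1) + 4*0 = 3

(4, 3)


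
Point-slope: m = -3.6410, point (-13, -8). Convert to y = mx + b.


y + 8 = -3.6410(x + 13)
y = -3.6410x - 8 + 3.6410*(-13)
y = -3.6410x - 55.3330

y = -3.6410x - 55.3330


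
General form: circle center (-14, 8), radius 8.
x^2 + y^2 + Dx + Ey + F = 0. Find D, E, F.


(x+ 14)^2 + (y-8)^2 = 8^2
D = -2h = 28, E = -2k = -16
F = h^2+k^2-r^2 = 196+64-64 = 196

D = 28, E = -16, F = 196


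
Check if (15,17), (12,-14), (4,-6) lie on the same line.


15*(-14+ 6) + 12*(-6-17) + 4*(17+ 14)
= -120 - 276 + 124 = -272

No, not collinear (determinant = -272)


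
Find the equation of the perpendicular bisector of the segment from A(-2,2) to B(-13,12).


Midpoint = (-7.5, 7)
Slope of AB = dy/dx = 10/(-11) = -0.9091
Perp slope = -dx/dy = 11/10 = 1.1000
b = My - (perp slope)*Mx = 7 + (-11*(-7.5))/10 = 7 + 8.2500 = 15.2500

y = 1.1000x + 15.2500


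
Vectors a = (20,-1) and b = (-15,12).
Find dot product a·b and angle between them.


a·b = 20*(-15) - 1*12 = -300 - 12 = -312
|a| = sqrt(400+1) = 20.0250
|b| = sqrt(225+144) = 19.2094
cos(theta) = -312/(sqrt(401)*sqrt(369)) = -312/sqrt(147969) = -0.811090
theta = arccos(-312/sqrt(147969)) = 144.2026 degrees

a·b = -312, theta = 144.2026 deg


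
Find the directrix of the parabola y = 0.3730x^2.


a = 0.3730
1/(4a) = 0.6702
directrix: y = -0.6702 = -0.6702

y = -0.6702


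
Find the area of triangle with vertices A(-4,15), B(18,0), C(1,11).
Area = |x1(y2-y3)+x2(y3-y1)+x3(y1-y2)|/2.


-4*(0-11) = 44
18*(11-15) = -72
1*(15-0) = 15
sum = -13
Area = |-13|/2 = 6.5000

6.5000 sq units


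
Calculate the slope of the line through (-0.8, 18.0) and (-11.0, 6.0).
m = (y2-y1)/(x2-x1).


dy = 6.0 - 18.0 = -12.0
dx = -11.0 + 0.8 = -10.2
m = -12.0/(-10.2) = 1.1765

m = 1.1765


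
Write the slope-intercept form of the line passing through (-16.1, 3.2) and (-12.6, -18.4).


m = (-21.6)/(3.5) = -6.1714
b = y1 - m*x1 = 3.2 - (-21.6*(-16.1))/(3.5) = 3.2 - 99.3600 = -96.1600

y = -6.1714x - 96.1600


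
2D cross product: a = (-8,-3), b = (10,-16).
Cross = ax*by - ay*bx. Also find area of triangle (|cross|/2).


cross = -8*(-16) + 3*10 = 128 + 30 = 158
Triangle area = |158|/2 = 158/2 = 79.0000

cross = 158, triangle area = 79.0000


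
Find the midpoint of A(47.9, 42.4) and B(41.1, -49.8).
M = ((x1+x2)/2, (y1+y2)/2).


Mx = (47.9 + 41.1)/2 = 89.0/2 = 44.5000
My = (42.4 - 49.8)/2 = -7.4/2 = -3.7000

(44.5000, -3.7000)


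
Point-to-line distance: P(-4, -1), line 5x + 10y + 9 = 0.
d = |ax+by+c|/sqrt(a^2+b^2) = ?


|5*(-4) + 10*(-1) + 9| = |-21| = 21
sqrt(25 + 100) = sqrt(125) = 11.1803
d = 21/sqrt(125) = 1.8783

1.8783


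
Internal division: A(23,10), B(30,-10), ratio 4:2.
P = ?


Px = (4*30 + 2*23)/6 = 166/6 = 27.6667
Py = (4*(-10) + 2*10)/6 = -20/6 = -3.3333

P = (27.6667, -3.3333)


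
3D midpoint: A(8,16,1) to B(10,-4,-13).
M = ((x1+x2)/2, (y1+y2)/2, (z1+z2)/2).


Mx = (8+10)/2 = 9.0000
My = (16- 4)/2 = 6.0000
Mz = (1- 13)/2 = -6.0000

M = (9.0000, 6.0000, -6.0000)


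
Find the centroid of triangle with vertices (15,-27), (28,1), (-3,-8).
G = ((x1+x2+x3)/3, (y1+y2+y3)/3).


Gx = (15+28- 3)/3 = 40/3 = 13.3333
Gy = (-27+1- 8)/3 = -34/3 = -11.3333

G = (13.3333, -11.3333)


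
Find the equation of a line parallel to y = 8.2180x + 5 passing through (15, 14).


Parallel lines have equal slopes.
m2 = 8.2180
b2 = 14 - 8.2180*15 = -109.2700

y = 8.2180x - 109.2700


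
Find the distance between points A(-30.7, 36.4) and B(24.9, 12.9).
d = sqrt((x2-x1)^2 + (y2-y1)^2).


dx = 24.9 + 30.7 = 55.6
dy = 12.9 - 36.4 = -23.5
d = sqrt(3091.36 + 552.25) = sqrt(3643.61) = 60.3623

60.3623


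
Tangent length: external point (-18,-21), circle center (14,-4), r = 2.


d = sqrt((-18-14)^2 + (-21+ 4)^2) = sqrt(1024+289) = 36.2353
L = sqrt(1313.0000 - 4) = sqrt(1309.0000) = 36.1801

36.1801


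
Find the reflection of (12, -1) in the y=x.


Reflection rule for y=x: (y, x)
(12, -1) -> (-1, 12)

(-1, 12)


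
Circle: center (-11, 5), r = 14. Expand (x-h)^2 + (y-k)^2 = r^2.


(x+ 11)^2 + (y-5)^2 = 14^2
D = -2h = 22, E = -2k = -10
F = h^2+k^2-r^2 = 121+25-196 = -50

x^2 + y^2 + 22x - 10y - 50 = 0


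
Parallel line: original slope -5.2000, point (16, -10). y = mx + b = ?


Parallel lines have equal slopes.
m2 = -5.2000
b2 = -10 + 5.2000*16 = 73.2000

y = -5.2000x + 73.2000


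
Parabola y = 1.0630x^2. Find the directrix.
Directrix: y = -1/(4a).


a = 1.0630
1/(4a) = 0.2352
directrix: y = -0.2352 = -0.2352

y = -0.2352


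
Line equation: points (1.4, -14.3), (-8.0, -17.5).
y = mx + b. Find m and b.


m = (-3.2)/(-9.4) = 0.3404
b = y1 - m*x1 = -14.3 - (-3.2*1.4)/(-9.4) = -14.3 - 0.4766 = -14.7766

y = 0.3404x - 14.7766


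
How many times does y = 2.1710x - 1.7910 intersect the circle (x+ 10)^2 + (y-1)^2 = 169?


Substitute y = 2.1710x - 1.7910: (x+ 10)^2 + (2.1710x- 1.7910-1)^2 = 169
Expand to Ax^2 + Bx + C = 0, where b-k = -2.791
A = 1+m^2 = 5.713241
B = 2(m(b-k) - h) = 2(2.1710*(-2.791) + 10) = 7.881478
C = h^2 + (b-k)^2 - r^2 = 100 + 7.789681 - 169 = -61.210319
disc = B^2-4AC = 62.1177 + 1398.8372 = 1460.9549
disc > 0

2 intersection points


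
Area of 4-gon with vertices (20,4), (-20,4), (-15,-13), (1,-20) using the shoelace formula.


sum(xi*y_{i+1}) = 20*4 - 20*(-13) - 15*(-20) + 1*4 = 644
sum(yi*x_{i+1}) = 4*(-20) + 4*(-15) - 13*1 - 20*20 = -553
Area = |644 + 553|/2 = 1197/2 = 598.5000

598.5000 sq units


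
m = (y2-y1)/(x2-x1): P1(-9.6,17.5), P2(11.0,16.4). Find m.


dy = 16.4 - 17.5 = -1.1
dx = 11.0 + 9.6 = 20.6
m = -1.1/20.6 = -0.0534

m = -0.0534


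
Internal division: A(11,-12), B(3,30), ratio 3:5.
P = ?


Px = (3*3 + 5*11)/8 = 64/8 = 8.0000
Py = (3*30 + 5*(-12))/8 = 30/8 = 3.7500

P = (8.0000, 3.7500)


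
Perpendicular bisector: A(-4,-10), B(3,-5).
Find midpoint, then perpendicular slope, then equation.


Midpoint = (-0.5, -7.5)
Slope of AB = dy/dx = 5/7 = 0.7143
Perp slope = -dx/dy = -7/5 = -1.4000
b = My - (perp slope)*Mx = -7.5 + (7*(-0.5))/5 = -7.5 - 0.7000 = -8.2000

y = -1.4000x - 8.2000


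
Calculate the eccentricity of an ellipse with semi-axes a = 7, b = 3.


c = sqrt(49-9) = sqrt(40) = 6.3246
e = c/a = sqrt(40)/7 = 0.9035

e = 0.9035


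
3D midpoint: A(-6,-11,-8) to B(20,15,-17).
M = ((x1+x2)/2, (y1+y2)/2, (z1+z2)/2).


Mx = (-6+20)/2 = 7.0000
My = (-11+15)/2 = 2.0000
Mz = (-8- 17)/2 = -12.5000

M = (7.0000, 2.0000, -12.5000)


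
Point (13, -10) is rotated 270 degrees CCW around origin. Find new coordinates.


cos(270) = 0, sin(270) = -1
x' = 13*0 + 10*(-1) = -10
y' = 13*(-1) - 10*0 = -13

(-10, -13)


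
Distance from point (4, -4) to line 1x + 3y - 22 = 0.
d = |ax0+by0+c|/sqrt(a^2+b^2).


|1*4 + 3*(-4) - 22| = |-30| = 30
sqrt(1 + 9) = sqrt(10) = 3.1623
d = 30/sqrt(10) = 9.4868

9.4868


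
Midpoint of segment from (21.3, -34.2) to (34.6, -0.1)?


Mx = (21.3 + 34.6)/2 = 55.9/2 = 27.9500
My = (-34.2 - 0.1)/2 = -34.3/2 = -17.1500

(27.9500, -17.1500)


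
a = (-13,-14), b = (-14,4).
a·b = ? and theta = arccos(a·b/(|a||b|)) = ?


a·b = -13*(-14) - 14*4 = 182 - 56 = 126
|a| = sqrt(169+196) = 19.1050
|b| = sqrt(196+16) = 14.5602
cos(theta) = 126/(sqrt(365)*sqrt(212)) = 126/sqrt(77380) = 0.452956
theta = arccos(126/sqrt(77380)) = 63.0665 degrees

a·b = 126, theta = 63.0665 deg


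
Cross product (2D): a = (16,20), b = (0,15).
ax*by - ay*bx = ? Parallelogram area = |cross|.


cross = 16*15 - 20*0 = 240 - 0 = 240
Parallelogram area = |240| = 240

cross = 240, parallelogram area = 240


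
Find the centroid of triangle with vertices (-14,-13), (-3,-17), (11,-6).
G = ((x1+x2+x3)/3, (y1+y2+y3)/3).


Gx = (-14- 3+11)/3 = -6/3 = -2.0000
Gy = (-13- 17- 6)/3 = -36/3 = -12.0000

G = (-2.0000, -12.0000)


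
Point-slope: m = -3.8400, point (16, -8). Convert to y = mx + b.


y + 8 = -3.8400(x - 16)
y = -3.8400x - 8 + 3.8400*16
y = -3.8400x + 53.4400

y = -3.8400x + 53.4400


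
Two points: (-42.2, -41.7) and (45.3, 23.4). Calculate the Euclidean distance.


dx = 45.3 + 42.2 = 87.5
dy = 23.4 + 41.7 = 65.1
d = sqrt(7656.25 + 4238.01) = sqrt(11894.26) = 109.0608

109.0608


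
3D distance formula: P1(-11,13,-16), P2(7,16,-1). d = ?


dx=18, dy=3, dz=15
d = sqrt(324+9+225) = sqrt(558) = 23.6220

23.6220


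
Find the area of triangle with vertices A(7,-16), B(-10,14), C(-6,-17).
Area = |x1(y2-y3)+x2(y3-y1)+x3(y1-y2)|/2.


7*(14+ 17) = 217
-10*(-17+ 16) = 10
-6*(-16-14) = 180
sum = 407
Area = |407|/2 = 203.5000

203.5000 sq units


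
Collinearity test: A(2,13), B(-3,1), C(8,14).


2*(1-14) - 3*(14-13) + 8*(13-1)
= -26 - 3 + 96 = 67

No, not collinear (determinant = 67)


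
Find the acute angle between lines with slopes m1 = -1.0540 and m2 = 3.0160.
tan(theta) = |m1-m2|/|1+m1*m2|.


m1-m2 = -4.07
1+m1*m2 = -2.178864
tan(theta) = |-4.07/(-2.178864)| = 1.867946
theta = arctan(|-4.07/(-2.178864)|) = 61.8377 degrees (acute angle)

61.8377 degrees


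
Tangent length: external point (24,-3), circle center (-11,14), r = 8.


d = sqrt((24+ 11)^2 + (-3-14)^2) = sqrt(1225+289) = 38.9102
L = sqrt(1514.0000 - 64) = sqrt(1450.0000) = 38.0789

38.0789


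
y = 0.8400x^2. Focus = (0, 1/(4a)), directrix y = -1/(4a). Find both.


a = 0.8400
1/(4a) = 0.2976
Focus = (0, 0.2976)
Directrix: y = -0.2976

Focus = (0, 0.2976), Directrix: y = -0.2976


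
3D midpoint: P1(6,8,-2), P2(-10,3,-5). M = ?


Mx = (6- 10)/2 = -2.0000
My = (8+3)/2 = 5.5000
Mz = (-2- 5)/2 = -3.5000

M = (-2.0000, 5.5000, -3.5000)


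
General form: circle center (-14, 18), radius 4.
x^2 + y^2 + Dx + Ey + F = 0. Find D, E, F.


(x+ 14)^2 + (y-18)^2 = 4^2
D = -2h = 28, E = -2k = -36
F = h^2+k^2-r^2 = 196+324-16 = 504

D = 28, E = -36, F = 504


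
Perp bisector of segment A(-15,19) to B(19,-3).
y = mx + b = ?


Midpoint = (2, 8)
Slope of AB = dy/dx = -22/34 = -0.6471
Perp slope = -dx/dy = 34/22 = 1.5455
b = My - (perp slope)*Mx = 8 + (34*2)/(-22) = 8 - 3.0909 = 4.9091

y = 1.5455x + 4.9091


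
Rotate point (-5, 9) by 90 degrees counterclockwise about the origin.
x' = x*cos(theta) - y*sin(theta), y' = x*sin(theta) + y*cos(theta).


cos(90) = 0, sin(90) = 1
x' = -5*0 - 9*1 = -9
y' = -5*1 + 9*0 = -5

(-9, -5)


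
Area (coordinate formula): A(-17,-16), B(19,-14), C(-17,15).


-17*(-14-15) = 493
19*(15+ 16) = 589
-17*(-16+ 14) = 34
sum = 1116
Area = |1116|/2 = 558.0000

558.0000 sq units


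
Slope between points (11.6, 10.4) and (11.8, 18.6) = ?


dy = 18.6 - 10.4 = 8.2
dx = 11.8 - 11.6 = 0.2
m = 8.2/0.2 = 41.0000

m = 41.0000


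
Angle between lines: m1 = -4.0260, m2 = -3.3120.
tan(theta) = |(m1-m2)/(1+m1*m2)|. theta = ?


m1-m2 = -0.714
1+m1*m2 = 14.334112
tan(theta) = |-0.714/14.334112| = 0.049811
theta = arctan(|-0.714/14.334112|) = 2.8516 degrees (acute angle)

2.8516 degrees


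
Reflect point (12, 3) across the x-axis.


Reflection rule for x-axis: (x, -y)
(12, 3) -> (12, -3)

(12, -3)


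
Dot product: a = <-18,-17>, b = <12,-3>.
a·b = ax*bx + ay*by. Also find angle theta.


a·b = -18*12 - 17*(-3) = -216 + 51 = -165
|a| = sqrt(324+289) = 24.7588
|b| = sqrt(144+9) = 12.3693
cos(theta) = -165/(sqrt(613)*sqrt(153)) = -165/sqrt(93789) = -0.538776
theta = arccos(-165/sqrt(93789)) = 122.6003 degrees

a·b = -165, theta = 122.6003 deg


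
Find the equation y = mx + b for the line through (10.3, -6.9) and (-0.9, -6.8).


m = (0.1)/(-11.2) = -0.0089
b = y1 - m*x1 = -6.9 - (0.1*10.3)/(-11.2) = -6.9 + 0.0920 = -6.8080

y = -0.0089x - 6.8080


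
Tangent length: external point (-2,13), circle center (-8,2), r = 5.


d = sqrt((-2+ 8)^2 + (13-2)^2) = sqrt(36+121) = 12.5300
L = sqrt(157.0000 - 25) = sqrt(132.0000) = 11.4891

11.4891


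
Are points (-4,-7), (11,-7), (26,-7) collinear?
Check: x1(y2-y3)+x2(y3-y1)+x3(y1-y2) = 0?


-4*(-7+ 7) + 11*(-7+ 7) + 26*(-7+ 7)
= 0 + 0 + 0 = 0

Yes, collinear (determinant = 0)


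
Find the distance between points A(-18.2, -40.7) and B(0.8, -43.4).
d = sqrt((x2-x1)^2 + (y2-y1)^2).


dx = 0.8 + 18.2 = 19.0
dy = -43.4 + 40.7 = -2.7
d = sqrt(361.0 + 7.29) = sqrt(368.29) = 19.1909

19.1909


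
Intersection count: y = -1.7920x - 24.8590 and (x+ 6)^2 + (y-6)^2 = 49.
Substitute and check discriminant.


Substitute y = -1.7920x - 24.8590: (x+ 6)^2 + (-1.7920x- 24.8590-6)^2 = 49
Expand to Ax^2 + Bx + C = 0, where b-k = -30.859
A = 1+m^2 = 4.211264
B = 2(m(b-k) - h) = 2(-1.7920*(-30.859) + 6) = 122.598656
C = h^2 + (b-k)^2 - r^2 = 36 + 952.277881 - 49 = 939.277881
disc = B^2-4AC = 15030.4305 - 15822.1885 = -791.7580
disc < 0

0 intersection points


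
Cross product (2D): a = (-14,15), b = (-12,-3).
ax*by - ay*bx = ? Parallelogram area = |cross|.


cross = -14*(-3) - 15*(-12) = 42 + 180 = 222
Parallelogram area = |222| = 222

cross = 222, parallelogram area = 222


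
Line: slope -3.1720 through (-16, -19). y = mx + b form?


y + 19 = -3.1720(x + 16)
y = -3.1720x - 19 + 3.1720*(-16)
y = -3.1720x - 69.7520

y = -3.1720x - 69.7520


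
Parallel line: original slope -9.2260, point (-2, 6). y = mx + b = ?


Parallel lines have equal slopes.
m2 = -9.2260
b2 = 6 + 9.2260*(-2) = -12.4520

y = -9.2260x - 12.4520


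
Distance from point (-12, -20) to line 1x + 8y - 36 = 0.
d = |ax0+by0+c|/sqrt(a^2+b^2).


|1*(-12) + 8*(-20) - 36| = |-208| = 208
sqrt(1 + 64) = sqrt(65) = 8.0623
d = 208/sqrt(65) = 25.7992

25.7992


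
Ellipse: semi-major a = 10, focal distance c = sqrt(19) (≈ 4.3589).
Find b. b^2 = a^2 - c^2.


b^2 = 10^2 - (sqrt(19))^2 = 100 - 19 = 81
b = sqrt(81) = 9

b = 9


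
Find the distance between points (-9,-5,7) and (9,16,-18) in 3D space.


dx=18, dy=21, dz=-25
d = sqrt(324+441+625) = sqrt(1390) = 37.2827

37.2827


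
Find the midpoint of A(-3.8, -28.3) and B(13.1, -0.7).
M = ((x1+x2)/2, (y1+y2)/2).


Mx = (-3.8 + 13.1)/2 = 9.3/2 = 4.6500
My = (-28.3 - 0.7)/2 = -29.0/2 = -14.5000

(4.6500, -14.5000)


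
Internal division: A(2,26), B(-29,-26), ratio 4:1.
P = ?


Px = (4*(-29) + 1*2)/5 = -114/5 = -22.8000
Py = (4*(-26) + 1*26)/5 = -78/5 = -15.6000

P = (-22.8000, -15.6000)


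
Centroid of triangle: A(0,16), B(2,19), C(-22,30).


Gx = (0+2- 22)/3 = -20/3 = -6.6667
Gy = (16+19+30)/3 = 65/3 = 21.6667

G = (-6.6667, 21.6667)


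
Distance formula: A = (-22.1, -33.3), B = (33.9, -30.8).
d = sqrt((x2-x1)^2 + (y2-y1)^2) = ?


dx = 33.9 + 22.1 = 56.0
dy = -30.8 + 33.3 = 2.5
d = sqrt(3136.0 + 6.25) = sqrt(3142.25) = 56.0558

56.0558


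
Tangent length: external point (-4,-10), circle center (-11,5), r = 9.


d = sqrt((-4+ 11)^2 + (-10-5)^2) = sqrt(49+225) = 16.5529
L = sqrt(274.0000 - 81) = sqrt(193.0000) = 13.8924

13.8924


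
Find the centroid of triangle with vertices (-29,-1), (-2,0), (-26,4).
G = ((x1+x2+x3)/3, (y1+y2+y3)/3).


Gx = (-29- 2- 26)/3 = -57/3 = -19.0000
Gy = (-1+0+4)/3 = 3/3 = 1.0000

G = (-19.0000, 1.0000)


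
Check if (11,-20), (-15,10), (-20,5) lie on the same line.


11*(10-5) - 15*(5+ 20) - 20*(-20-10)
= 55 - 375 + 600 = 280

No, not collinear (determinant = 280)


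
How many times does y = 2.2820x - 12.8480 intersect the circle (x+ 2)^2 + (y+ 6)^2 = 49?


Substitute y = 2.2820x - 12.8480: (x+ 2)^2 + (2.2820x- 12.8480+ 6)^2 = 49
Expand to Ax^2 + Bx + C = 0, where b-k = -6.848
A = 1+m^2 = 6.207524
B = 2(m(b-k) - h) = 2(2.2820*(-6.848) + 2) = -27.254272
C = h^2 + (b-k)^2 - r^2 = 4 + 46.895104 - 49 = 1.895104
disc = B^2-4AC = 742.7953 - 47.0556 = 695.7397
disc > 0

2 intersection points


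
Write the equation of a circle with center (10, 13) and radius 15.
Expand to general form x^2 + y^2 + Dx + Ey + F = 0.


(x-10)^2 + (y-13)^2 = 15^2
D = -2h = -20, E = -2k = -26
F = h^2+k^2-r^2 = 100+169-225 = 44

x^2 + y^2 - 20x - 26y + 44 = 0


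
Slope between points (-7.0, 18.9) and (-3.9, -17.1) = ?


dy = -17.1 - 18.9 = -36.0
dx = -3.9 + 7.0 = 3.1
m = -36.0/3.1 = -11.6129

m = -11.6129


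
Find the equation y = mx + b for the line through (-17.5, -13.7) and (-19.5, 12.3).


m = (26.0)/(-2.0) = -13.0000
b = y1 - m*x1 = -13.7 - (26.0*(-17.5))/(-2.0) = -13.7 - 227.5000 = -241.2000

y = -13.0000x - 241.2000


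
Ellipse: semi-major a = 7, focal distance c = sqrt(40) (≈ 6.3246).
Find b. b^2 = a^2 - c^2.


b^2 = 7^2 - (sqrt(40))^2 = 49 - 40 = 9
b = sqrt(9) = 3

b = 3


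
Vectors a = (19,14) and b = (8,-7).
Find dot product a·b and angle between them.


a·b = 19*8 + 14*(-7) = 152 - 98 = 54
|a| = sqrt(361+196) = 23.6008
|b| = sqrt(64+49) = 10.6301
cos(theta) = 54/(sqrt(557)*sqrt(113)) = 54/sqrt(62941) = 0.215242
theta = arccos(54/sqrt(62941)) = 77.5703 degrees

a·b = 54, theta = 77.5703 deg


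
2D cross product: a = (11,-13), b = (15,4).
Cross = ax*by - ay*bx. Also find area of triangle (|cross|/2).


cross = 11*4 + 13*15 = 44 + 195 = 239
Triangle area = |239|/2 = 239/2 = 119.5000

cross = 239, triangle area = 119.5000


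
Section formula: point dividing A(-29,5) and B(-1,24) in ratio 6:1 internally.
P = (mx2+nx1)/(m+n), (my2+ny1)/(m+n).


Px = (6*(-1) + 1*(-29))/7 = -35/7 = -5.0000
Py = (6*24 + 1*5)/7 = 149/7 = 21.2857

P = (-5.0000, 21.2857)


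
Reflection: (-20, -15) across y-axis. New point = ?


Reflection rule for y-axis: (-x, y)
(-20, -15) -> (20, -15)

(20, -15)


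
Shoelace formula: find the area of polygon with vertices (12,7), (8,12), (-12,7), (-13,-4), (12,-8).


sum(xi*y_{i+1}) = 12*12 + 8*7 - 12*(-4) - 13*(-8) + 12*7 = 436
sum(yi*x_{i+1}) = 7*8 + 12*(-12) + 7*(-13) - 4*12 - 8*12 = -323
Area = |436 + 323|/2 = 759/2 = 379.5000

379.5000 sq units


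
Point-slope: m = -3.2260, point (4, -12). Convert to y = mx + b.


y + 12 = -3.2260(x - 4)
y = -3.2260x - 12 + 3.2260*4
y = -3.2260x + 0.9040

y = -3.2260x + 0.9040


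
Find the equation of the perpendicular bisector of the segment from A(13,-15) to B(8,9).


Midpoint = (10.5, -3)
Slope of AB = dy/dx = 24/(-5) = -4.8000
Perp slope = -dx/dy = 5/24 = 0.2083
b = My - (perp slope)*Mx = -3 + (-5*10.5)/24 = -3 - 2.1875 = -5.1875

y = 0.2083x - 5.1875


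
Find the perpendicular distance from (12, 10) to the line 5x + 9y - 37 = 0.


|5*12 + 9*10 - 37| = |113| = 113
sqrt(25 + 81) = sqrt(106) = 10.2956
d = 113/sqrt(106) = 10.9755

10.9755


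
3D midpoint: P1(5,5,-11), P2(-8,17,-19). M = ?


Mx = (5- 8)/2 = -1.5000
My = (5+17)/2 = 11.0000
Mz = (-11- 19)/2 = -15.0000

M = (-1.5000, 11.0000, -15.0000)


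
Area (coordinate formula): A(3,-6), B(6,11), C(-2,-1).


3*(11+ 1) = 36
6*(-1+ 6) = 30
-2*(-6-11) = 34
sum = 100
Area = |100|/2 = 50.0000

50.0000 sq units


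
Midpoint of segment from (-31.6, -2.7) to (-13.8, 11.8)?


Mx = (-31.6 - 13.8)/2 = -45.4/2 = -22.7000
My = (-2.7 + 11.8)/2 = 9.1/2 = 4.5500

(-22.7000, 4.5500)


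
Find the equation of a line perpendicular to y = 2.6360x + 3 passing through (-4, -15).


Perpendicular slope = -1/m1 = -1/2.6360 = -0.3794
b2 = y0 - m2*x0 = -15 - 4/2.6360 = -15 - 1.5175 = -16.5175

y = -0.3794x - 16.5175


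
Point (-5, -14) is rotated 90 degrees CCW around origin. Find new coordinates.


cos(90) = 0, sin(90) = 1
x' = -5*0 + 14*1 = 14
y' = -5*1 - 14*0 = -5

(14, -5)


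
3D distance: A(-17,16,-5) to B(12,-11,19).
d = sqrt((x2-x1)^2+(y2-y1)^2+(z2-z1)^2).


dx=29, dy=-27, dz=24
d = sqrt(841+729+576) = sqrt(2146) = 46.3249

46.3249


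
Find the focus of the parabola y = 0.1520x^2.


a = 0.1520
4a = 0.6080
focus = (0, 1/0.6080) = (0, 1.6447)

Focus = (0, 1.6447)


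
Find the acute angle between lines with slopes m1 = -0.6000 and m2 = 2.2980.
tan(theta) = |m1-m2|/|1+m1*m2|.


m1-m2 = -2.898
1+m1*m2 = -0.3788
tan(theta) = |-2.898/(-0.3788)| = 7.650475
theta = arctan(|-2.898/(-0.3788)|) = 82.5530 degrees (acute angle)

82.5530 degrees


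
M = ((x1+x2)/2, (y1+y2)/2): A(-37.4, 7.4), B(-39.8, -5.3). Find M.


Mx = (-37.4 - 39.8)/2 = -77.2/2 = -38.6000
My = (7.4 - 5.3)/2 = 2.1/2 = 1.0500

(-38.6000, 1.0500)


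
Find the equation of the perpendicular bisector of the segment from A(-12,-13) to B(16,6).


Midpoint = (2, -3.5)
Slope of AB = dy/dx = 19/28 = 0.6786
Perp slope = -dx/dy = -28/19 = -1.4737
b = My - (perp slope)*Mx = -3.5 + (28*2)/19 = -3.5 + 2.9474 = -0.5526

y = -1.4737x - 0.5526


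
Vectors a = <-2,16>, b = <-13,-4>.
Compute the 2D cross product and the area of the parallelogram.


cross = -2*(-4) - 16*(-13) = 8 + 208 = 216
Parallelogram area = |216| = 216

cross = 216, parallelogram area = 216


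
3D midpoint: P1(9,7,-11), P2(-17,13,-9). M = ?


Mx = (9- 17)/2 = -4.0000
My = (7+13)/2 = 10.0000
Mz = (-11- 9)/2 = -10.0000

M = (-4.0000, 10.0000, -10.0000)


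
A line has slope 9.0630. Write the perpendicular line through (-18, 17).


Perpendicular slope = -1/m1 = -1/9.0630 = -0.1103
b2 = y0 - m2*x0 = 17 - 18/9.0630 = 17 - 1.9861 = 15.0139

y = -0.1103x + 15.0139


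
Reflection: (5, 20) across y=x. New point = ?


Reflection rule for y=x: (y, x)
(5, 20) -> (20, 5)

(20, 5)


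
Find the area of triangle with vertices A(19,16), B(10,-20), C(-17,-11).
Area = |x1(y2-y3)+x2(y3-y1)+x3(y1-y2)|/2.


19*(-20+ 11) = -171
10*(-11-16) = -270
-17*(16+ 20) = -612
sum = -1053
Area = |-1053|/2 = 526.5000

526.5000 sq units


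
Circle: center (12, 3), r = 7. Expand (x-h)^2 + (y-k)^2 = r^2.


(x-12)^2 + (y-3)^2 = 7^2
D = -2h = -24, E = -2k = -6
F = h^2+k^2-r^2 = 144+9-49 = 104

x^2 + y^2 - 24x - 6y + 104 = 0


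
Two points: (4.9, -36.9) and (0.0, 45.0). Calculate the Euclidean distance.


dx = 0.0 - 4.9 = -4.9
dy = 45.0 + 36.9 = 81.9
d = sqrt(24.01 + 6707.61) = sqrt(6731.62) = 82.0465

82.0465


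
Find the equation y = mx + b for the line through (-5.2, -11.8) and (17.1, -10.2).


m = (1.6)/(22.3) = 0.0717
b = y1 - m*x1 = -11.8 - (1.6*(-5.2))/(22.3) = -11.8 + 0.3731 = -11.4269

y = 0.0717x - 11.4269


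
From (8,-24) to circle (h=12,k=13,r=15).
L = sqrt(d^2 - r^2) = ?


d = sqrt((8-12)^2 + (-24-13)^2) = sqrt(16+1369) = 37.2156
L = sqrt(1385.0000 - 225) = sqrt(1160.0000) = 34.0588

34.0588


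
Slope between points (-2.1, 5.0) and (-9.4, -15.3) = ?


dy = -15.3 - 5.0 = -20.3
dx = -9.4 + 2.1 = -7.3
m = -20.3/(-7.3) = 2.7808

m = 2.7808


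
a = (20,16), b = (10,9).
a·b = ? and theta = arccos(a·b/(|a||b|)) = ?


a·b = 20*10 + 16*9 = 200 + 144 = 344
|a| = sqrt(400+256) = 25.6125
|b| = sqrt(100+81) = 13.4536
cos(theta) = 344/(sqrt(656)*sqrt(181)) = 344/sqrt(118736) = 0.998314
theta = arccos(344/sqrt(118736)) = 3.3274 degrees

a·b = 344, theta = 3.3274 deg


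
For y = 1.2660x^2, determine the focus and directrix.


a = 1.2660
1/(4a) = 0.1975
Focus = (0, 0.1975)
Directrix: y = -0.1975

Focus = (0, 0.1975), Directrix: y = -0.1975


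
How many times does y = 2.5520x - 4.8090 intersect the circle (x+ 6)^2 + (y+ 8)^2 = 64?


Substitute y = 2.5520x - 4.8090: (x+ 6)^2 + (2.5520x- 4.8090+ 8)^2 = 64
Expand to Ax^2 + Bx + C = 0, where b-k = 3.191
A = 1+m^2 = 7.512704
B = 2(m(b-k) - h) = 2(2.5520*3.191 + 6) = 28.286864
C = h^2 + (b-k)^2 - r^2 = 36 + 10.182481 - 64 = -17.817519
disc = B^2-4AC = 800.1467 + 535.4310 = 1335.5777
disc > 0

2 intersection points


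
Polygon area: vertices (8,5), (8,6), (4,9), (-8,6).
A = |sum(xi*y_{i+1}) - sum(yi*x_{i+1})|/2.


sum(xi*y_{i+1}) = 8*6 + 8*9 + 4*6 - 8*5 = 104
sum(yi*x_{i+1}) = 5*8 + 6*4 + 9*(-8) + 6*8 = 40
Area = |104 - 40|/2 = 64/2 = 32.0000

32.0000 sq units


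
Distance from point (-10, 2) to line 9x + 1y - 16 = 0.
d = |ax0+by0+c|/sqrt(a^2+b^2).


|9*(-10) + 1*2 - 16| = |-104| = 104
sqrt(81 + 1) = sqrt(82) = 9.0554
d = 104/sqrt(82) = 11.4849

11.4849


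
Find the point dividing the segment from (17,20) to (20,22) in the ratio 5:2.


Px = (5*20 + 2*17)/7 = 134/7 = 19.1429
Py = (5*22 + 2*20)/7 = 150/7 = 21.4286

P = (19.1429, 21.4286)


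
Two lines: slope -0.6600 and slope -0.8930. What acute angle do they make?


m1-m2 = 0.233
1+m1*m2 = 1.58938
tan(theta) = |0.233/1.58938| = 0.146598
theta = arctan(|0.233/1.58938|) = 8.3400 degrees (acute angle)

8.3400 degrees


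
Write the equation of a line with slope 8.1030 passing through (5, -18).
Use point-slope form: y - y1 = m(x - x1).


y + 18 = 8.1030(x - 5)
y = 8.1030x - 18 - 8.1030*5
y = 8.1030x - 58.5150

y = 8.1030x - 58.5150


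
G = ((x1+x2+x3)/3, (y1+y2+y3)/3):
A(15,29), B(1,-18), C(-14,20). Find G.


Gx = (15+1- 14)/3 = 2/3 = 0.6667
Gy = (29- 18+20)/3 = 31/3 = 10.3333

G = (0.6667, 10.3333)


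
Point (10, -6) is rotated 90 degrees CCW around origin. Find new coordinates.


cos(90) = 0, sin(90) = 1
x' = 10*0 + 6*1 = 6
y' = 10*1 - 6*0 = 10

(6, 10)


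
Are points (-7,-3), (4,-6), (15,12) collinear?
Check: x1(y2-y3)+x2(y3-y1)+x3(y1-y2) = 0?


-7*(-6-12) + 4*(12+ 3) + 15*(-3+ 6)
= 126 + 60 + 45 = 231

No, not collinear (determinant = 231)


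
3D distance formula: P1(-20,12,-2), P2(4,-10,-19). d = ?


dx=24, dy=-22, dz=-17
d = sqrt(576+484+289) = sqrt(1349) = 36.7287

36.7287


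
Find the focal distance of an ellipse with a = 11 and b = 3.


c^2 = 11^2 - 3^2 = 121 - 9 = 112
c = sqrt(112) = 10.5830

c = 10.5830


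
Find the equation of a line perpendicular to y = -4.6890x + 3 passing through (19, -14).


Perpendicular slope = -1/m1 = -1/(-4.6890) = 0.2133
b2 = y0 - m2*x0 = -14 + 19/(-4.6890) = -14 - 4.0520 = -18.0520

y = 0.2133x - 18.0520


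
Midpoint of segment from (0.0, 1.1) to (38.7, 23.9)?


Mx = (0.0 + 38.7)/2 = 38.7/2 = 19.3500
My = (1.1 + 23.9)/2 = 25.0/2 = 12.5000

(19.3500, 12.5000)


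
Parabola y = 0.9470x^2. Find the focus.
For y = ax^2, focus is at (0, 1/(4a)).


a = 0.9470
4a = 3.7880
focus = (0, 1/3.7880) = (0, 0.2640)

Focus = (0, 0.2640)


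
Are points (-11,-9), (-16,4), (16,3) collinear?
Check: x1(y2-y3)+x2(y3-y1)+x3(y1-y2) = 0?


-11*(4-3) - 16*(3+ 9) + 16*(-9-4)
= -11 - 192 - 208 = -411

No, not collinear (determinant = -411)


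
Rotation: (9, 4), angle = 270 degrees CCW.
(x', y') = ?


cos(270) = 0, sin(270) = -1
x' = 9*0 - 4*(-1) = 4
y' = 9*(-1) + 4*0 = -9

(4, -9)


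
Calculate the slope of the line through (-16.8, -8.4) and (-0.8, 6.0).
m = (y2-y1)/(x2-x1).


dy = 6.0 + 8.4 = 14.4
dx = -0.8 + 16.8 = 16.0
m = 14.4/16.0 = 0.9000

m = 0.9000


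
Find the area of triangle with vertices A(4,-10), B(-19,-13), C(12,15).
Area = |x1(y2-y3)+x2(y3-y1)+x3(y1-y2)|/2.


4*(-13-15) = -112
-19*(15+ 10) = -475
12*(-10+ 13) = 36
sum = -551
Area = |-551|/2 = 275.5000

275.5000 sq units


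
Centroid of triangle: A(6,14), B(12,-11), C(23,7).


Gx = (6+12+23)/3 = 41/3 = 13.6667
Gy = (14- 11+7)/3 = 10/3 = 3.3333

G = (13.6667, 3.3333)


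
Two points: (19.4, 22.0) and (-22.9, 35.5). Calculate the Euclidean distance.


dx = -22.9 - 19.4 = -42.3
dy = 35.5 - 22.0 = 13.5
d = sqrt(1789.29 + 182.25) = sqrt(1971.54) = 44.4020

44.4020


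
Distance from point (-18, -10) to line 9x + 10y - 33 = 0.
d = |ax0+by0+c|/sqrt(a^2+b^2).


|9*(-18) + 10*(-10) - 33| = |-295| = 295
sqrt(81 + 100) = sqrt(181) = 13.4536
d = 295/sqrt(181) = 21.9272

21.9272


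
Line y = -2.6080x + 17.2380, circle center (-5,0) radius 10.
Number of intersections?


Substitute y = -2.6080x + 17.2380: (x+ 5)^2 + (-2.6080x+17.2380-0)^2 = 100
Expand to Ax^2 + Bx + C = 0, where b-k = 17.238
A = 1+m^2 = 7.801664
B = 2(m(b-k) - h) = 2(-2.6080*17.238 + 5) = -79.913408
C = h^2 + (b-k)^2 - r^2 = 25 + 297.148644 - 100 = 222.148644
disc = B^2-4AC = 6386.1528 - 6932.5163 = -546.3635
disc < 0

0 intersection points


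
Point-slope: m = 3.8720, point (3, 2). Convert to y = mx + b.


y - 2 = 3.8720(x - 3)
y = 3.8720x + 2 - 3.8720*3
y = 3.8720x - 9.6160

y = 3.8720x - 9.6160


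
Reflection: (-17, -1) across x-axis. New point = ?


Reflection rule for x-axis: (x, -y)
(-17, -1) -> (-17, 1)

(-17, 1)


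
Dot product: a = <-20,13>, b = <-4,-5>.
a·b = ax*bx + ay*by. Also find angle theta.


a·b = -20*(-4) + 13*(-5) = 80 - 65 = 15
|a| = sqrt(400+169) = 23.8537
|b| = sqrt(16+25) = 6.4031
cos(theta) = 15/(sqrt(569)*sqrt(41)) = 15/sqrt(23329) = 0.098207
theta = arccos(15/sqrt(23329)) = 84.3641 degrees

a·b = 15, theta = 84.3641 deg


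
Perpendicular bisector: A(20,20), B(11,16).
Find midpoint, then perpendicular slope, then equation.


Midpoint = (15.5, 18)
Slope of AB = dy/dx = -4/(-9) = 0.4444
Perp slope = -dx/dy = -9/4 = -2.2500
b = My - (perp slope)*Mx = 18 + (-9*15.5)/(-4) = 18 + 34.8750 = 52.8750

y = -2.2500x + 52.8750


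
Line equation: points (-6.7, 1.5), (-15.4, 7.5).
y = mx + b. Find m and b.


m = (6.0)/(-8.7) = -0.6897
b = y1 - m*x1 = 1.5 - (6.0*(-6.7))/(-8.7) = 1.5 - 4.6207 = -3.1207

y = -0.6897x - 3.1207


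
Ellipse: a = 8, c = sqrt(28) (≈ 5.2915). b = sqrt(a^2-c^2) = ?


b^2 = 8^2 - (sqrt(28))^2 = 64 - 28 = 36
b = sqrt(36) = 6

b = 6


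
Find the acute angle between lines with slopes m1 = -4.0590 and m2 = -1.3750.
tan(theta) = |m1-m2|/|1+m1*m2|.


m1-m2 = -2.684
1+m1*m2 = 6.581125
tan(theta) = |-2.684/6.581125| = 0.407833
theta = arctan(|-2.684/6.581125|) = 22.1873 degrees (acute angle)

22.1873 degrees


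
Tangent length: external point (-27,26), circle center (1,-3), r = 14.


d = sqrt((-27-1)^2 + (26+ 3)^2) = sqrt(784+841) = 40.3113
L = sqrt(1625.0000 - 196) = sqrt(1429.0000) = 37.8021

37.8021


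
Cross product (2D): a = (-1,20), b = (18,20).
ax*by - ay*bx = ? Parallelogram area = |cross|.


cross = -1*20 - 20*18 = -20 - 360 = -380
Parallelogram area = |-380| = 380

cross = -380, parallelogram area = 380
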